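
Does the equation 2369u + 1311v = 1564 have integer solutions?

yes

gcd(2369, 1311) = 23  (2369 = 1·1311 + 1058, 1311 = 1·1058 + 253, 1058 = 4·253 + 46, 253 = 5·46 + 23, 46 = 2·23).
23 divides 1564, so integer solutions exist.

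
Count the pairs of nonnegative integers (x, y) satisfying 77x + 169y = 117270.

gcd(169, 77):
  169 = 2*77 + 15
  77 = 5*15 + 2
  15 = 7*2 + 1
  2 = 2*1
so gcd(169, 77) = 1.
Back-substitute for Bézout coefficients:
  1 = 15 - 7*2
  ... = 77*(-79) + 169*(36)
Scale by 117270: one solution is (-9264330, 4221720). Reduce x mod 169: (81, 657).
General: x = 81 + 169t, y = 657 - 77t.
x ≥ 0 ⇒ t ≥ 0; y ≥ 0 ⇒ t ≤ 8. So t ∈ [0, 8]: 9 solutions.

9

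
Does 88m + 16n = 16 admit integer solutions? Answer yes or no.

yes

gcd(88, 16) = 8.
8 divides 16, so integer solutions exist.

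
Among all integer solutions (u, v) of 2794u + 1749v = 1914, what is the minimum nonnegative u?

42

gcd(2794, 1749):
  2794 = 1×1749 + 1045
  1749 = 1×1045 + 704
  1045 = 1×704 + 341
  704 = 2×341 + 22
  341 = 15×22 + 11
  22 = 2×11
so gcd(2794, 1749) = 11.
11 divides 1914, so solutions exist.
Back-substitute for Bézout coefficients:
  11 = 341 - 15×22
  ... = 2794×(77) + 1749×(-123)
Scale by 1914/11 = 174: (u₀, v₀) = (13398, -21402).
General solution: u = 13398 + 159t, v = -21402 - 254t for integer t.
u ≥ 0: smallest is 13398 mod 159 = 42 (at t = -84), with v = -66.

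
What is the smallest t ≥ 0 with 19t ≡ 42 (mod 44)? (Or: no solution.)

30

gcd(44, 19) = 1.
1 divides 42, so solutions exist.
By Bézout, 19*(7) + 44*(-3) = 1.
So 19*(7) ≡ 1 (mod 44); multiply by 42: t ≡ 294 (mod 44).
Smallest nonnegative: t = 294 mod 44 = 30.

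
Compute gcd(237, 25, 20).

1

gcd(237, 25) = 1  (237 = 9×25 + 12, 25 = 2×12 + 1, 12 = 12×1).
gcd(1, 20) = 1.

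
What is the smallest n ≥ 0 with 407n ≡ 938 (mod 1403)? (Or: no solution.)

740

gcd(1403, 407) = 1.
1 divides 938, so solutions exist.
By Bézout, 407×(-424) + 1403×(123) = 1.
So 407×(-424) ≡ 1 (mod 1403); multiply by 938: n ≡ -397712 (mod 1403).
Smallest nonnegative: n = -397712 mod 1403 = 740.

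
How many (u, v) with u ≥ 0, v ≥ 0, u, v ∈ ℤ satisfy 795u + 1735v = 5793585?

gcd(1735, 795) = 5.
By Bézout, 795*(-24) + 1735*(11) = 5.
One solution: (66, 3309).
General: u = 66 + 347t, v = 3309 - 159t.
u ≥ 0 ⇒ t ≥ 0; v ≥ 0 ⇒ t ≤ 20. So t ∈ [0, 20]: 21 solutions.

21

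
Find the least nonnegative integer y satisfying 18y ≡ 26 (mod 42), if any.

gcd(42, 18):
  42 = 2·18 + 6
  18 = 3·6
so gcd(42, 18) = 6.
6 does not divide 26, so the congruence has no solution.

no solution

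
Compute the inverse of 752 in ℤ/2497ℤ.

gcd(2497, 752) = 1  (2497 = 3·752 + 241, 752 = 3·241 + 29, 241 = 8·29 + 9, 29 = 3·9 + 2, 9 = 4·2 + 1, 2 = 2·1).
Back-substituting, 752·(-1119) + 2497·(337) = 1.
So 752·-1119 ≡ 1 (mod 2497), and -1119 mod 2497 = 1378.

1378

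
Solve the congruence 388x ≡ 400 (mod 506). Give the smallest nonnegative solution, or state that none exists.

181

gcd(506, 388) = 2  (506 = 1·388 + 118, 388 = 3·118 + 34, 118 = 3·34 + 16, 34 = 2·16 + 2, 16 = 8·2).
2 divides 400, so solutions exist.
Back-substituting, 388·(30) + 506·(-23) = 2.
So 388·(30) ≡ 2 (mod 506); multiply by 200: x ≡ 6000 (mod 253).
Smallest nonnegative: x = 6000 mod 253 = 181.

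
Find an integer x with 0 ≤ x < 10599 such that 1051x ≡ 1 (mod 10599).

gcd(10599, 1051):
  10599 = 10×1051 + 89
  1051 = 11×89 + 72
  89 = 1×72 + 17
  72 = 4×17 + 4
  17 = 4×4 + 1
  4 = 4×1
so gcd(10599, 1051) = 1.
Back-substitute for Bézout coefficients:
  1 = 17 - 4×4
  ... = 1051×(-2501) + 10599×(248)
So 1051×-2501 ≡ 1 (mod 10599), and -2501 mod 10599 = 8098.

8098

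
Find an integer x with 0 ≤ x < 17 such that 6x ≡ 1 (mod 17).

3

gcd(17, 6):
  17 = 2·6 + 5
  6 = 1·5 + 1
  5 = 5·1
so gcd(17, 6) = 1.
Back-substitute for Bézout coefficients:
  1 = 6 - 1·5
  ... = 6·(3) + 17·(-1)
So 6·3 ≡ 1 (mod 17), and 3 mod 17 = 3.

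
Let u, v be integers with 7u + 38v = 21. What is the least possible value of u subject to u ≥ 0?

3

gcd(38, 7) = 1  (38 = 5*7 + 3, 7 = 2*3 + 1, 3 = 3*1).
1 divides 21, so solutions exist.
Back-substituting, 7*(11) + 38*(-2) = 1.
Scale by 21/1 = 21: (u₀, v₀) = (231, -42).
General solution: u = 231 + 38t, v = -42 - 7t for integer t.
u ≥ 0: smallest is 231 mod 38 = 3 (at t = -6), with v = 0.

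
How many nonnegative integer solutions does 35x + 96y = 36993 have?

11

gcd(96, 35) = 1.
By Bézout, 35×(11) + 96×(-4) = 1.
One solution: (75, 358).
General: x = 75 + 96t, y = 358 - 35t.
x ≥ 0 ⇒ t ≥ 0; y ≥ 0 ⇒ t ≤ 10. So t ∈ [0, 10]: 11 solutions.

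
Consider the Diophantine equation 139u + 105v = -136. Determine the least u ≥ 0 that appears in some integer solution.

gcd(139, 105):
  139 = 1·105 + 34
  105 = 3·34 + 3
  34 = 11·3 + 1
  3 = 3·1
so gcd(139, 105) = 1.
1 divides -136, so solutions exist.
Back-substitute for Bézout coefficients:
  1 = 34 - 11·3
  ... = 139·(34) + 105·(-45)
Scale by -136/1 = -136: (u₀, v₀) = (-4624, 6120).
General solution: u = -4624 + 105t, v = 6120 - 139t for integer t.
u ≥ 0: smallest is -4624 mod 105 = 101 (at t = 45), with v = -135.

101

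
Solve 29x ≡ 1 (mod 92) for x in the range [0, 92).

gcd(92, 29) = 1.
By Bézout, 29×(-19) + 92×(6) = 1.
So 29×-19 ≡ 1 (mod 92), and -19 mod 92 = 73.

73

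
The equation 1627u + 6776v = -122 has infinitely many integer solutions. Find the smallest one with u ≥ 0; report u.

gcd(6776, 1627) = 1.
1 divides -122, so solutions exist.
By Bézout, 1627*(3211) + 6776*(-771) = 1.
Scale by -122/1 = -122: (u₀, v₀) = (-391742, 94062).
General solution: u = -391742 + 6776t, v = 94062 - 1627t for integer t.
u ≥ 0: smallest is -391742 mod 6776 = 1266 (at t = 58), with v = -304.

1266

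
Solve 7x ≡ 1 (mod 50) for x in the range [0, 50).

43

gcd(50, 7) = 1  (50 = 7·7 + 1, 7 = 7·1).
Back-substituting, 7·(-7) + 50·(1) = 1.
So 7·-7 ≡ 1 (mod 50), and -7 mod 50 = 43.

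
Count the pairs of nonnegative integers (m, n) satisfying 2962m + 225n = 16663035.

25

gcd(2962, 225):
  2962 = 13·225 + 37
  225 = 6·37 + 3
  37 = 12·3 + 1
  3 = 3·1
so gcd(2962, 225) = 1.
Back-substitute for Bézout coefficients:
  1 = 37 - 12·3
  ... = 2962·(73) + 225·(-961)
Scale by 16663035: one solution is (1216401555, -16013176635). Reduce m mod 225: (30, 73663).
General: m = 30 + 225t, n = 73663 - 2962t.
m ≥ 0 ⇒ t ≥ 0; n ≥ 0 ⇒ t ≤ 24. So t ∈ [0, 24]: 25 solutions.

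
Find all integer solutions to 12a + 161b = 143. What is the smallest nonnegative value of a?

79

gcd(161, 12) = 1.
1 divides 143, so solutions exist.
By Bézout, 12*(-67) + 161*(5) = 1.
Scale by 143/1 = 143: (a₀, b₀) = (-9581, 715).
General solution: a = -9581 + 161t, b = 715 - 12t for integer t.
a ≥ 0: smallest is -9581 mod 161 = 79 (at t = 60), with b = -5.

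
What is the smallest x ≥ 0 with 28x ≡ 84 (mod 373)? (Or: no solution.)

gcd(373, 28) = 1  (373 = 13×28 + 9, 28 = 3×9 + 1, 9 = 9×1).
1 divides 84, so solutions exist.
Back-substituting, 28×(40) + 373×(-3) = 1.
So 28×(40) ≡ 1 (mod 373); multiply by 84: x ≡ 3360 (mod 373).
Smallest nonnegative: x = 3360 mod 373 = 3.

3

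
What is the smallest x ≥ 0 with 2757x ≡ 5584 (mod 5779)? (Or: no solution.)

gcd(5779, 2757) = 1.
1 divides 5584, so solutions exist.
By Bézout, 2757*(-1134) + 5779*(541) = 1.
So 2757*(-1134) ≡ 1 (mod 5779); multiply by 5584: x ≡ -6332256 (mod 5779).
Smallest nonnegative: x = -6332256 mod 5779 = 1528.

1528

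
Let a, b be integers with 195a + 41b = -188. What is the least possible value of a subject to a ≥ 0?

gcd(195, 41) = 1.
1 divides -188, so solutions exist.
By Bézout, 195·(4) + 41·(-19) = 1.
Scale by -188/1 = -188: (a₀, b₀) = (-752, 3572).
General solution: a = -752 + 41t, b = 3572 - 195t for integer t.
a ≥ 0: smallest is -752 mod 41 = 27 (at t = 19), with b = -133.

27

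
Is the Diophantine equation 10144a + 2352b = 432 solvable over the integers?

gcd(10144, 2352) = 16  (10144 = 4·2352 + 736, 2352 = 3·736 + 144, 736 = 5·144 + 16, 144 = 9·16).
16 divides 432, so integer solutions exist.

yes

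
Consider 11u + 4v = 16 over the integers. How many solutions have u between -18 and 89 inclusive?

27

gcd(11, 4):
  11 = 2*4 + 3
  4 = 1*3 + 1
  3 = 3*1
so gcd(11, 4) = 1.
Back-substitute for Bézout coefficients:
  1 = 4 - 1*3
  ... = 11*(-1) + 4*(3)
Scale by 16: particular solution (-16, 48); reduce u mod 4: (0, 4).
General solution: u = 0 + 4t, v = 4 - 11t for integer t.
-18 ≤ 0 + 4t ≤ 89 gives t ∈ [-4, 22], which is 27 values.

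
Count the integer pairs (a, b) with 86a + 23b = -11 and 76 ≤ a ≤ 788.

31

gcd(86, 23) = 1.
By Bézout, 86·(-4) + 23·(15) = 1.
Particular solution: (21, -79).
General solution: a = 21 + 23t, b = -79 - 86t for integer t.
76 ≤ 21 + 23t ≤ 788 gives t ∈ [3, 33], which is 31 values.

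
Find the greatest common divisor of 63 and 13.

1

gcd(63, 13):
  63 = 4·13 + 11
  13 = 1·11 + 2
  11 = 5·2 + 1
  2 = 2·1
so gcd(63, 13) = 1.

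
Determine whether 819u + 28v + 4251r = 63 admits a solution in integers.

gcd(819, 28) = 7.
gcd(7, 4251) = 1.
1 divides 63, so integer solutions exist.

yes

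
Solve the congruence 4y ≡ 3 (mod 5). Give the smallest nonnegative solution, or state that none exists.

gcd(5, 4) = 1.
1 divides 3, so solutions exist.
By Bézout, 4×(-1) + 5×(1) = 1.
So 4×(-1) ≡ 1 (mod 5); multiply by 3: y ≡ -3 (mod 5).
Smallest nonnegative: y = -3 mod 5 = 2.

2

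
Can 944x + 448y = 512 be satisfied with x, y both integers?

gcd(944, 448):
  944 = 2·448 + 48
  448 = 9·48 + 16
  48 = 3·16
so gcd(944, 448) = 16.
16 divides 512, so integer solutions exist.

yes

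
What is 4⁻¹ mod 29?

22

gcd(29, 4) = 1.
By Bézout, 4×(-7) + 29×(1) = 1.
So 4×-7 ≡ 1 (mod 29), and -7 mod 29 = 22.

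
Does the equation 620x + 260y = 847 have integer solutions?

gcd(620, 260):
  620 = 2*260 + 100
  260 = 2*100 + 60
  100 = 1*60 + 40
  60 = 1*40 + 20
  40 = 2*20
so gcd(620, 260) = 20.
20 does not divide 847 (remainder 7), so no integer solutions.

no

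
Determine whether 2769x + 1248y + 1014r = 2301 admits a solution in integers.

gcd(2769, 1248):
  2769 = 2·1248 + 273
  1248 = 4·273 + 156
  273 = 1·156 + 117
  156 = 1·117 + 39
  117 = 3·39
so gcd(2769, 1248) = 39.
gcd(39, 1014) = 39.
39 divides 2301, so integer solutions exist.

yes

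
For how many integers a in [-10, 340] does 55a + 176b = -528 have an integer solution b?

gcd(176, 55) = 11  (176 = 3×55 + 11, 55 = 5×11).
Back-substituting, 55×(-3) + 176×(1) = 11.
Scale by -48: particular solution (144, -48); reduce a mod 16: (0, -3).
General solution: a = 0 + 16t, b = -3 - 5t for integer t.
-10 ≤ 0 + 16t ≤ 340 gives t ∈ [0, 21], which is 22 values.

22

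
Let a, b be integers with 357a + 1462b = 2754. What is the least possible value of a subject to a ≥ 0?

20

gcd(1462, 357):
  1462 = 4·357 + 34
  357 = 10·34 + 17
  34 = 2·17
so gcd(1462, 357) = 17.
17 divides 2754, so solutions exist.
Back-substitute for Bézout coefficients:
  17 = 357 - 10·34
  ... = 357·(41) + 1462·(-10)
Scale by 2754/17 = 162: (a₀, b₀) = (6642, -1620).
General solution: a = 6642 + 86t, b = -1620 - 21t for integer t.
a ≥ 0: smallest is 6642 mod 86 = 20 (at t = -77), with b = -3.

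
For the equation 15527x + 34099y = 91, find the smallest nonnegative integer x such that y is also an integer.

gcd(34099, 15527):
  34099 = 2*15527 + 3045
  15527 = 5*3045 + 302
  3045 = 10*302 + 25
  302 = 12*25 + 2
  25 = 12*2 + 1
  2 = 2*1
so gcd(34099, 15527) = 1.
1 divides 91, so solutions exist.
Back-substitute for Bézout coefficients:
  1 = 25 - 12*2
  ... = 15527*(-16372) + 34099*(7455)
Scale by 91/1 = 91: (x₀, y₀) = (-1489852, 678405).
General solution: x = -1489852 + 34099t, y = 678405 - 15527t for integer t.
x ≥ 0: smallest is -1489852 mod 34099 = 10504 (at t = 44), with y = -4783.

10504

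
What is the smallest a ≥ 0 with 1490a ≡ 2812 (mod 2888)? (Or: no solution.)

gcd(2888, 1490) = 2.
2 divides 2812, so solutions exist.
By Bézout, 1490·(157) + 2888·(-81) = 2.
So 1490·(157) ≡ 2 (mod 2888); multiply by 1406: a ≡ 220742 (mod 1444).
Smallest nonnegative: a = 220742 mod 1444 = 1254.

1254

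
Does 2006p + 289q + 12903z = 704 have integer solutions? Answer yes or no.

gcd(2006, 289):
  2006 = 6*289 + 272
  289 = 1*272 + 17
  272 = 16*17
so gcd(2006, 289) = 17.
gcd(17, 12903) = 17.
17 does not divide 704 (remainder 7), so no integer solutions.

no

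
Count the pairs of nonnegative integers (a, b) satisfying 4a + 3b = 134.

gcd(4, 3):
  4 = 1*3 + 1
  3 = 3*1
so gcd(4, 3) = 1.
Back-substitute for Bézout coefficients:
  1 = 4 - 1*3
  ... = 4*(1) + 3*(-1)
Scale by 134: one solution is (134, -134). Reduce a mod 3: (2, 42).
General: a = 2 + 3t, b = 42 - 4t.
a ≥ 0 ⇒ t ≥ 0; b ≥ 0 ⇒ t ≤ 10. So t ∈ [0, 10]: 11 solutions.

11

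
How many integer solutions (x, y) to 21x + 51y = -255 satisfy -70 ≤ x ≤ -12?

gcd(51, 21) = 3.
By Bézout, 21×(5) + 51×(-2) = 3.
Particular solution: (0, -5).
General solution: x = 0 + 17t, y = -5 - 7t for integer t.
-70 ≤ 0 + 17t ≤ -12 gives t ∈ [-4, -1], which is 4 values.

4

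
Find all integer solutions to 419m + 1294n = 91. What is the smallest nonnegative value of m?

797

gcd(1294, 419) = 1  (1294 = 3*419 + 37, 419 = 11*37 + 12, 37 = 3*12 + 1, 12 = 12*1).
1 divides 91, so solutions exist.
Back-substituting, 419*(-105) + 1294*(34) = 1.
Scale by 91/1 = 91: (m₀, n₀) = (-9555, 3094).
General solution: m = -9555 + 1294t, n = 3094 - 419t for integer t.
m ≥ 0: smallest is -9555 mod 1294 = 797 (at t = 8), with n = -258.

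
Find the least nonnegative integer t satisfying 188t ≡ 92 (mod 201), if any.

gcd(201, 188) = 1  (201 = 1·188 + 13, 188 = 14·13 + 6, 13 = 2·6 + 1, 6 = 6·1).
1 divides 92, so solutions exist.
Back-substituting, 188·(-31) + 201·(29) = 1.
So 188·(-31) ≡ 1 (mod 201); multiply by 92: t ≡ -2852 (mod 201).
Smallest nonnegative: t = -2852 mod 201 = 163.

163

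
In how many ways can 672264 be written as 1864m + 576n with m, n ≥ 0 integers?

5

gcd(1864, 576):
  1864 = 3*576 + 136
  576 = 4*136 + 32
  136 = 4*32 + 8
  32 = 4*8
so gcd(1864, 576) = 8.
Back-substitute for Bézout coefficients:
  8 = 136 - 4*32
  ... = 1864*(17) + 576*(-55)
Scale by 84033: one solution is (1428561, -4621815). Reduce m mod 72: (9, 1138).
General: m = 9 + 72t, n = 1138 - 233t.
m ≥ 0 ⇒ t ≥ 0; n ≥ 0 ⇒ t ≤ 4. So t ∈ [0, 4]: 5 solutions.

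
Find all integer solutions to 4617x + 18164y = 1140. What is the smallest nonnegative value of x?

gcd(18164, 4617):
  18164 = 3·4617 + 4313
  4617 = 1·4313 + 304
  4313 = 14·304 + 57
  304 = 5·57 + 19
  57 = 3·19
so gcd(18164, 4617) = 19.
19 divides 1140, so solutions exist.
Back-substitute for Bézout coefficients:
  19 = 304 - 5·57
  ... = 4617·(299) + 18164·(-76)
Scale by 1140/19 = 60: (x₀, y₀) = (17940, -4560).
General solution: x = 17940 + 956t, y = -4560 - 243t for integer t.
x ≥ 0: smallest is 17940 mod 956 = 732 (at t = -18), with y = -186.

732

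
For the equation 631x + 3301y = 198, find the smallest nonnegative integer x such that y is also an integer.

3249

gcd(3301, 631) = 1.
1 divides 198, so solutions exist.
By Bézout, 631·(-1334) + 3301·(255) = 1.
Scale by 198/1 = 198: (x₀, y₀) = (-264132, 50490).
General solution: x = -264132 + 3301t, y = 50490 - 631t for integer t.
x ≥ 0: smallest is -264132 mod 3301 = 3249 (at t = 81), with y = -621.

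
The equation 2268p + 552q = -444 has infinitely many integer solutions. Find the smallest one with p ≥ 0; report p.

gcd(2268, 552):
  2268 = 4*552 + 60
  552 = 9*60 + 12
  60 = 5*12
so gcd(2268, 552) = 12.
12 divides -444, so solutions exist.
Back-substitute for Bézout coefficients:
  12 = 552 - 9*60
  ... = 2268*(-9) + 552*(37)
Scale by -444/12 = -37: (p₀, q₀) = (333, -1369).
General solution: p = 333 + 46t, q = -1369 - 189t for integer t.
p ≥ 0: smallest is 333 mod 46 = 11 (at t = -7), with q = -46.

11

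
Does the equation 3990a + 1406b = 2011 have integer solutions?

gcd(3990, 1406):
  3990 = 2·1406 + 1178
  1406 = 1·1178 + 228
  1178 = 5·228 + 38
  228 = 6·38
so gcd(3990, 1406) = 38.
38 does not divide 2011 (remainder 35), so no integer solutions.

no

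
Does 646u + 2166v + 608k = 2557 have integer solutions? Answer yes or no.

gcd(2166, 646):
  2166 = 3*646 + 228
  646 = 2*228 + 190
  228 = 1*190 + 38
  190 = 5*38
so gcd(2166, 646) = 38.
gcd(38, 608) = 38.
38 does not divide 2557 (remainder 11), so no integer solutions.

no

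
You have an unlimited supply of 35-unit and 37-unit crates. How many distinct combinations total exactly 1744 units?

Need nonnegative integers with 35j + 37k = 1744.
gcd(35, 37) = 1, and 35·(18) + 37·(-17) = 1.
So (j₀, k₀) = (31392, -29648); general j = 31392 + 37t, k = -29648 - 35t.
j ≥ 0 ⇒ t ≥ -848; k ≥ 0 ⇒ t ≤ -848. That's 1 value of t.

1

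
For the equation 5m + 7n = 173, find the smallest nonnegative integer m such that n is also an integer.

gcd(7, 5) = 1  (7 = 1·5 + 2, 5 = 2·2 + 1, 2 = 2·1).
1 divides 173, so solutions exist.
Back-substituting, 5·(3) + 7·(-2) = 1.
Scale by 173/1 = 173: (m₀, n₀) = (519, -346).
General solution: m = 519 + 7t, n = -346 - 5t for integer t.
m ≥ 0: smallest is 519 mod 7 = 1 (at t = -74), with n = 24.

1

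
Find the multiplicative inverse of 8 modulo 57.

gcd(57, 8):
  57 = 7×8 + 1
  8 = 8×1
so gcd(57, 8) = 1.
Back-substitute for Bézout coefficients:
  1 = 57 - 7×8
  ... = 8×(-7) + 57×(1)
So 8×-7 ≡ 1 (mod 57), and -7 mod 57 = 50.

50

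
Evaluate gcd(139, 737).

1

gcd(737, 139):
  737 = 5·139 + 42
  139 = 3·42 + 13
  42 = 3·13 + 3
  13 = 4·3 + 1
  3 = 3·1
so gcd(737, 139) = 1.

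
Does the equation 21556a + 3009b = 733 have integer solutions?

no

gcd(21556, 3009) = 17  (21556 = 7*3009 + 493, 3009 = 6*493 + 51, 493 = 9*51 + 34, 51 = 1*34 + 17, 34 = 2*17).
17 does not divide 733 (remainder 2), so no integer solutions.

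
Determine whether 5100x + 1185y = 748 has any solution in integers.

gcd(5100, 1185) = 15.
15 does not divide 748 (remainder 13), so no integer solutions.

no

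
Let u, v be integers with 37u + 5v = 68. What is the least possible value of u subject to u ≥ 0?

gcd(37, 5) = 1.
1 divides 68, so solutions exist.
By Bézout, 37×(-2) + 5×(15) = 1.
Scale by 68/1 = 68: (u₀, v₀) = (-136, 1020).
General solution: u = -136 + 5t, v = 1020 - 37t for integer t.
u ≥ 0: smallest is -136 mod 5 = 4 (at t = 28), with v = -16.

4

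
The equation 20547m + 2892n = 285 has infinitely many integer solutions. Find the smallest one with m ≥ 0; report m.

335

gcd(20547, 2892):
  20547 = 7×2892 + 303
  2892 = 9×303 + 165
  303 = 1×165 + 138
  165 = 1×138 + 27
  138 = 5×27 + 3
  27 = 9×3
so gcd(20547, 2892) = 3.
3 divides 285, so solutions exist.
Back-substitute for Bézout coefficients:
  3 = 138 - 5×27
  ... = 20547×(105) + 2892×(-746)
Scale by 285/3 = 95: (m₀, n₀) = (9975, -70870).
General solution: m = 9975 + 964t, n = -70870 - 6849t for integer t.
m ≥ 0: smallest is 9975 mod 964 = 335 (at t = -10), with n = -2380.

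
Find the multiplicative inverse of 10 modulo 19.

2

gcd(19, 10) = 1.
By Bézout, 10×(2) + 19×(-1) = 1.
So 10×2 ≡ 1 (mod 19), and 2 mod 19 = 2.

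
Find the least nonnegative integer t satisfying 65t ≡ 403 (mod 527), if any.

217

gcd(527, 65) = 1.
1 divides 403, so solutions exist.
By Bézout, 65×(-227) + 527×(28) = 1.
So 65×(-227) ≡ 1 (mod 527); multiply by 403: t ≡ -91481 (mod 527).
Smallest nonnegative: t = -91481 mod 527 = 217.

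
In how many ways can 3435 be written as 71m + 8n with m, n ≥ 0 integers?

gcd(71, 8) = 1  (71 = 8·8 + 7, 8 = 1·7 + 1, 7 = 7·1).
Back-substituting, 71·(-1) + 8·(9) = 1.
Scale by 3435: one solution is (-3435, 30915). Reduce m mod 8: (5, 385).
General: m = 5 + 8t, n = 385 - 71t.
m ≥ 0 ⇒ t ≥ 0; n ≥ 0 ⇒ t ≤ 5. So t ∈ [0, 5]: 6 solutions.

6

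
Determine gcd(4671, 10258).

gcd(10258, 4671):
  10258 = 2*4671 + 916
  4671 = 5*916 + 91
  916 = 10*91 + 6
  91 = 15*6 + 1
  6 = 6*1
so gcd(10258, 4671) = 1.

1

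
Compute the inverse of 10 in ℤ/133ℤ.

40

gcd(133, 10) = 1.
By Bézout, 10×(40) + 133×(-3) = 1.
So 10×40 ≡ 1 (mod 133), and 40 mod 133 = 40.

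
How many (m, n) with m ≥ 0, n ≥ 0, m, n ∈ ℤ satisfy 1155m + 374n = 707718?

18

gcd(1155, 374) = 11  (1155 = 3*374 + 33, 374 = 11*33 + 11, 33 = 3*11).
Back-substituting, 1155*(-11) + 374*(34) = 11.
Scale by 64338: one solution is (-707718, 2187492). Reduce m mod 34: (26, 1812).
General: m = 26 + 34t, n = 1812 - 105t.
m ≥ 0 ⇒ t ≥ 0; n ≥ 0 ⇒ t ≤ 17. So t ∈ [0, 17]: 18 solutions.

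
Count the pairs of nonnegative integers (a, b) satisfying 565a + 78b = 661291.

gcd(565, 78) = 1  (565 = 7*78 + 19, 78 = 4*19 + 2, 19 = 9*2 + 1, 2 = 2*1).
Back-substituting, 565*(37) + 78*(-268) = 1.
Scale by 661291: one solution is (24467767, -177225988). Reduce a mod 78: (25, 8297).
General: a = 25 + 78t, b = 8297 - 565t.
a ≥ 0 ⇒ t ≥ 0; b ≥ 0 ⇒ t ≤ 14. So t ∈ [0, 14]: 15 solutions.

15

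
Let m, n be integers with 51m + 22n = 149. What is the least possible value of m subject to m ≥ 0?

15

gcd(51, 22):
  51 = 2×22 + 7
  22 = 3×7 + 1
  7 = 7×1
so gcd(51, 22) = 1.
1 divides 149, so solutions exist.
Back-substitute for Bézout coefficients:
  1 = 22 - 3×7
  ... = 51×(-3) + 22×(7)
Scale by 149/1 = 149: (m₀, n₀) = (-447, 1043).
General solution: m = -447 + 22t, n = 1043 - 51t for integer t.
m ≥ 0: smallest is -447 mod 22 = 15 (at t = 21), with n = -28.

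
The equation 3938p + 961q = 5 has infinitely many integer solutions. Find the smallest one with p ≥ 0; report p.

gcd(3938, 961):
  3938 = 4*961 + 94
  961 = 10*94 + 21
  94 = 4*21 + 10
  21 = 2*10 + 1
  10 = 10*1
so gcd(3938, 961) = 1.
1 divides 5, so solutions exist.
Back-substitute for Bézout coefficients:
  1 = 21 - 2*10
  ... = 3938*(-92) + 961*(377)
Scale by 5/1 = 5: (p₀, q₀) = (-460, 1885).
General solution: p = -460 + 961t, q = 1885 - 3938t for integer t.
p ≥ 0: smallest is -460 mod 961 = 501 (at t = 1), with q = -2053.

501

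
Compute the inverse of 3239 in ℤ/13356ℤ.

gcd(13356, 3239) = 1.
By Bézout, 3239×(-1369) + 13356×(332) = 1.
So 3239×-1369 ≡ 1 (mod 13356), and -1369 mod 13356 = 11987.

11987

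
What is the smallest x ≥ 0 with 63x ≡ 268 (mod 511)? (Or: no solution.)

gcd(511, 63) = 7  (511 = 8×63 + 7, 63 = 9×7).
7 does not divide 268, so the congruence has no solution.

no solution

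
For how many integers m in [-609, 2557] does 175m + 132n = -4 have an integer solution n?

gcd(175, 132) = 1  (175 = 1·132 + 43, 132 = 3·43 + 3, 43 = 14·3 + 1, 3 = 3·1).
Back-substituting, 175·(43) + 132·(-57) = 1.
Scale by -4: particular solution (-172, 228); reduce m mod 132: (92, -122).
General solution: m = 92 + 132t, n = -122 - 175t for integer t.
-609 ≤ 92 + 132t ≤ 2557 gives t ∈ [-5, 18], which is 24 values.

24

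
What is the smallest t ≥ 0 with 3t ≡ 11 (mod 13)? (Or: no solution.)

gcd(13, 3):
  13 = 4*3 + 1
  3 = 3*1
so gcd(13, 3) = 1.
1 divides 11, so solutions exist.
Back-substitute for Bézout coefficients:
  1 = 13 - 4*3
  ... = 3*(-4) + 13*(1)
So 3*(-4) ≡ 1 (mod 13); multiply by 11: t ≡ -44 (mod 13).
Smallest nonnegative: t = -44 mod 13 = 8.

8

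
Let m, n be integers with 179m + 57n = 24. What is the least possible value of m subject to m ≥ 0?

3

gcd(179, 57):
  179 = 3*57 + 8
  57 = 7*8 + 1
  8 = 8*1
so gcd(179, 57) = 1.
1 divides 24, so solutions exist.
Back-substitute for Bézout coefficients:
  1 = 57 - 7*8
  ... = 179*(-7) + 57*(22)
Scale by 24/1 = 24: (m₀, n₀) = (-168, 528).
General solution: m = -168 + 57t, n = 528 - 179t for integer t.
m ≥ 0: smallest is -168 mod 57 = 3 (at t = 3), with n = -9.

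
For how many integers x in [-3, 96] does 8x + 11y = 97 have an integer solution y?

gcd(11, 8):
  11 = 1×8 + 3
  8 = 2×3 + 2
  3 = 1×2 + 1
  2 = 2×1
so gcd(11, 8) = 1.
Back-substitute for Bézout coefficients:
  1 = 3 - 1×2
  ... = 8×(-4) + 11×(3)
Scale by 97: particular solution (-388, 291); reduce x mod 11: (8, 3).
General solution: x = 8 + 11t, y = 3 - 8t for integer t.
-3 ≤ 8 + 11t ≤ 96 gives t ∈ [-1, 8], which is 10 values.

10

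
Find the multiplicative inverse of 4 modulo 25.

gcd(25, 4) = 1.
By Bézout, 4·(-6) + 25·(1) = 1.
So 4·-6 ≡ 1 (mod 25), and -6 mod 25 = 19.

19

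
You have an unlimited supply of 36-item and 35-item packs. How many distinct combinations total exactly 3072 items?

Need nonnegative integers with 36j + 35k = 3072.
gcd(36, 35) = 1, and 36·(1) + 35·(-1) = 1.
So (j₀, k₀) = (3072, -3072); general j = 3072 + 35t, k = -3072 - 36t.
j ≥ 0 ⇒ t ≥ -87; k ≥ 0 ⇒ t ≤ -86. That's 2 values of t.

2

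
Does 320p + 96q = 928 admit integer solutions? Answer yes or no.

yes

gcd(320, 96) = 32  (320 = 3·96 + 32, 96 = 3·32).
32 divides 928, so integer solutions exist.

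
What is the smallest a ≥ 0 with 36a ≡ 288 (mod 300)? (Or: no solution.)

gcd(300, 36) = 12.
12 divides 288, so solutions exist.
By Bézout, 36*(-8) + 300*(1) = 12.
So 36*(-8) ≡ 12 (mod 300); multiply by 24: a ≡ -192 (mod 25).
Smallest nonnegative: a = -192 mod 25 = 8.

8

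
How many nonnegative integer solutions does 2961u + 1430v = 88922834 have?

gcd(2961, 1430) = 1.
By Bézout, 2961·(-269) + 1430·(557) = 1.
One solution: (1144, 59815).
General: u = 1144 + 1430t, v = 59815 - 2961t.
u ≥ 0 ⇒ t ≥ 0; v ≥ 0 ⇒ t ≤ 20. So t ∈ [0, 20]: 21 solutions.

21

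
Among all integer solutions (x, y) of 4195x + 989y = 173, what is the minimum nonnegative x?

9

gcd(4195, 989) = 1  (4195 = 4×989 + 239, 989 = 4×239 + 33, 239 = 7×33 + 8, 33 = 4×8 + 1, 8 = 8×1).
1 divides 173, so solutions exist.
Back-substituting, 4195×(-120) + 989×(509) = 1.
Scale by 173/1 = 173: (x₀, y₀) = (-20760, 88057).
General solution: x = -20760 + 989t, y = 88057 - 4195t for integer t.
x ≥ 0: smallest is -20760 mod 989 = 9 (at t = 21), with y = -38.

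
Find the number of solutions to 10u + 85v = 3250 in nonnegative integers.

gcd(85, 10) = 5  (85 = 8·10 + 5, 10 = 2·5).
Back-substituting, 10·(-8) + 85·(1) = 5.
Scale by 650: one solution is (-5200, 650). Reduce u mod 17: (2, 38).
General: u = 2 + 17t, v = 38 - 2t.
u ≥ 0 ⇒ t ≥ 0; v ≥ 0 ⇒ t ≤ 19. So t ∈ [0, 19]: 20 solutions.

20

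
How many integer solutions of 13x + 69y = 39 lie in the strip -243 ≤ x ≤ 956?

17

gcd(69, 13) = 1  (69 = 5·13 + 4, 13 = 3·4 + 1, 4 = 4·1).
Back-substituting, 13·(16) + 69·(-3) = 1.
Scale by 39: particular solution (624, -117); reduce x mod 69: (3, 0).
General solution: x = 3 + 69t, y = 0 - 13t for integer t.
-243 ≤ 3 + 69t ≤ 956 gives t ∈ [-3, 13], which is 17 values.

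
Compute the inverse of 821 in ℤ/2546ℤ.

1411

gcd(2546, 821) = 1.
By Bézout, 821*(-1135) + 2546*(366) = 1.
So 821*-1135 ≡ 1 (mod 2546), and -1135 mod 2546 = 1411.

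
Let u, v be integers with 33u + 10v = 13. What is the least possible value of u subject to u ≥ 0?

1

gcd(33, 10):
  33 = 3·10 + 3
  10 = 3·3 + 1
  3 = 3·1
so gcd(33, 10) = 1.
1 divides 13, so solutions exist.
Back-substitute for Bézout coefficients:
  1 = 10 - 3·3
  ... = 33·(-3) + 10·(10)
Scale by 13/1 = 13: (u₀, v₀) = (-39, 130).
General solution: u = -39 + 10t, v = 130 - 33t for integer t.
u ≥ 0: smallest is -39 mod 10 = 1 (at t = 4), with v = -2.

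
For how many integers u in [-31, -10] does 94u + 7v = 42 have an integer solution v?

3

gcd(94, 7) = 1  (94 = 13×7 + 3, 7 = 2×3 + 1, 3 = 3×1).
Back-substituting, 94×(-2) + 7×(27) = 1.
Scale by 42: particular solution (-84, 1134); reduce u mod 7: (0, 6).
General solution: u = 0 + 7t, v = 6 - 94t for integer t.
-31 ≤ 0 + 7t ≤ -10 gives t ∈ [-4, -2], which is 3 values.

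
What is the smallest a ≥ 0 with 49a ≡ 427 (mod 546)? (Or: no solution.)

31

gcd(546, 49):
  546 = 11·49 + 7
  49 = 7·7
so gcd(546, 49) = 7.
7 divides 427, so solutions exist.
Back-substitute for Bézout coefficients:
  7 = 546 - 11·49
  ... = 49·(-11) + 546·(1)
So 49·(-11) ≡ 7 (mod 546); multiply by 61: a ≡ -671 (mod 78).
Smallest nonnegative: a = -671 mod 78 = 31.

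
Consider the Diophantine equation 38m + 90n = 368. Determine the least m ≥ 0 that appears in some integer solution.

31

gcd(90, 38) = 2  (90 = 2*38 + 14, 38 = 2*14 + 10, 14 = 1*10 + 4, 10 = 2*4 + 2, 4 = 2*2).
2 divides 368, so solutions exist.
Back-substituting, 38*(19) + 90*(-8) = 2.
Scale by 368/2 = 184: (m₀, n₀) = (3496, -1472).
General solution: m = 3496 + 45t, n = -1472 - 19t for integer t.
m ≥ 0: smallest is 3496 mod 45 = 31 (at t = -77), with n = -9.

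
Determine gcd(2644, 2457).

gcd(2644, 2457):
  2644 = 1·2457 + 187
  2457 = 13·187 + 26
  187 = 7·26 + 5
  26 = 5·5 + 1
  5 = 5·1
so gcd(2644, 2457) = 1.

1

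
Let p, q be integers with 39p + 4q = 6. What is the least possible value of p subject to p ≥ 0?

2

gcd(39, 4):
  39 = 9·4 + 3
  4 = 1·3 + 1
  3 = 3·1
so gcd(39, 4) = 1.
1 divides 6, so solutions exist.
Back-substitute for Bézout coefficients:
  1 = 4 - 1·3
  ... = 39·(-1) + 4·(10)
Scale by 6/1 = 6: (p₀, q₀) = (-6, 60).
General solution: p = -6 + 4t, q = 60 - 39t for integer t.
p ≥ 0: smallest is -6 mod 4 = 2 (at t = 2), with q = -18.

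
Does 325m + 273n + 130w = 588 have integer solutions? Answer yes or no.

no

gcd(325, 273) = 13  (325 = 1·273 + 52, 273 = 5·52 + 13, 52 = 4·13).
gcd(13, 130) = 13.
13 does not divide 588 (remainder 3), so no integer solutions.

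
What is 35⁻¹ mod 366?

251

gcd(366, 35) = 1.
By Bézout, 35*(-115) + 366*(11) = 1.
So 35*-115 ≡ 1 (mod 366), and -115 mod 366 = 251.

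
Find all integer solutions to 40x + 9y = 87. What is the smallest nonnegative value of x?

gcd(40, 9) = 1  (40 = 4×9 + 4, 9 = 2×4 + 1, 4 = 4×1).
1 divides 87, so solutions exist.
Back-substituting, 40×(-2) + 9×(9) = 1.
Scale by 87/1 = 87: (x₀, y₀) = (-174, 783).
General solution: x = -174 + 9t, y = 783 - 40t for integer t.
x ≥ 0: smallest is -174 mod 9 = 6 (at t = 20), with y = -17.

6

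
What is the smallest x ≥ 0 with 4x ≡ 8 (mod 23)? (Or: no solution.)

gcd(23, 4) = 1  (23 = 5·4 + 3, 4 = 1·3 + 1, 3 = 3·1).
1 divides 8, so solutions exist.
Back-substituting, 4·(6) + 23·(-1) = 1.
So 4·(6) ≡ 1 (mod 23); multiply by 8: x ≡ 48 (mod 23).
Smallest nonnegative: x = 48 mod 23 = 2.

2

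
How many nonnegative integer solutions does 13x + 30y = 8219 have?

21

gcd(30, 13):
  30 = 2×13 + 4
  13 = 3×4 + 1
  4 = 4×1
so gcd(30, 13) = 1.
Back-substitute for Bézout coefficients:
  1 = 13 - 3×4
  ... = 13×(7) + 30×(-3)
Scale by 8219: one solution is (57533, -24657). Reduce x mod 30: (23, 264).
General: x = 23 + 30t, y = 264 - 13t.
x ≥ 0 ⇒ t ≥ 0; y ≥ 0 ⇒ t ≤ 20. So t ∈ [0, 20]: 21 solutions.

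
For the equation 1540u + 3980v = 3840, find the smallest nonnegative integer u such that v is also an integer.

gcd(3980, 1540):
  3980 = 2×1540 + 900
  1540 = 1×900 + 640
  900 = 1×640 + 260
  640 = 2×260 + 120
  260 = 2×120 + 20
  120 = 6×20
so gcd(3980, 1540) = 20.
20 divides 3840, so solutions exist.
Back-substitute for Bézout coefficients:
  20 = 260 - 2×120
  ... = 1540×(-31) + 3980×(12)
Scale by 3840/20 = 192: (u₀, v₀) = (-5952, 2304).
General solution: u = -5952 + 199t, v = 2304 - 77t for integer t.
u ≥ 0: smallest is -5952 mod 199 = 18 (at t = 30), with v = -6.

18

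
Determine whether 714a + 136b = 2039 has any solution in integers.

no

gcd(714, 136):
  714 = 5*136 + 34
  136 = 4*34
so gcd(714, 136) = 34.
34 does not divide 2039 (remainder 33), so no integer solutions.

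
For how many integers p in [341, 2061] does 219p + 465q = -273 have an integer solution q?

gcd(465, 219):
  465 = 2*219 + 27
  219 = 8*27 + 3
  27 = 9*3
so gcd(465, 219) = 3.
Back-substitute for Bézout coefficients:
  3 = 219 - 8*27
  ... = 219*(17) + 465*(-8)
Scale by -91: particular solution (-1547, 728); reduce p mod 155: (3, -2).
General solution: p = 3 + 155t, q = -2 - 73t for integer t.
341 ≤ 3 + 155t ≤ 2061 gives t ∈ [3, 13], which is 11 values.

11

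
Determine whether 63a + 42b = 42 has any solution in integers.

yes

gcd(63, 42):
  63 = 1·42 + 21
  42 = 2·21
so gcd(63, 42) = 21.
21 divides 42, so integer solutions exist.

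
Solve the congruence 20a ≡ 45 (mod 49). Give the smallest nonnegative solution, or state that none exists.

gcd(49, 20) = 1  (49 = 2·20 + 9, 20 = 2·9 + 2, 9 = 4·2 + 1, 2 = 2·1).
1 divides 45, so solutions exist.
Back-substituting, 20·(-22) + 49·(9) = 1.
So 20·(-22) ≡ 1 (mod 49); multiply by 45: a ≡ -990 (mod 49).
Smallest nonnegative: a = -990 mod 49 = 39.

39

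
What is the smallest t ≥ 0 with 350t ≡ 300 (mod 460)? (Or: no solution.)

14

gcd(460, 350):
  460 = 1*350 + 110
  350 = 3*110 + 20
  110 = 5*20 + 10
  20 = 2*10
so gcd(460, 350) = 10.
10 divides 300, so solutions exist.
Back-substitute for Bézout coefficients:
  10 = 110 - 5*20
  ... = 350*(-21) + 460*(16)
So 350*(-21) ≡ 10 (mod 460); multiply by 30: t ≡ -630 (mod 46).
Smallest nonnegative: t = -630 mod 46 = 14.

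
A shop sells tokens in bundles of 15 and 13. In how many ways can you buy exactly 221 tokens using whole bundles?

2

Need nonnegative integers with 15j + 13k = 221.
gcd(15, 13) = 1, and 15·(-6) + 13·(7) = 1.
So (j₀, k₀) = (-1326, 1547); general j = -1326 + 13t, k = 1547 - 15t.
j ≥ 0 ⇒ t ≥ 102; k ≥ 0 ⇒ t ≤ 103. That's 2 values of t.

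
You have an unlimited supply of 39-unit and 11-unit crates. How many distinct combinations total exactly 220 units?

1

Need nonnegative integers with 39j + 11k = 220.
gcd(39, 11) = 1, and 39·(2) + 11·(-7) = 1.
So (j₀, k₀) = (440, -1540); general j = 440 + 11t, k = -1540 - 39t.
j ≥ 0 ⇒ t ≥ -40; k ≥ 0 ⇒ t ≤ -40. That's 1 value of t.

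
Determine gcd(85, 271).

gcd(271, 85):
  271 = 3·85 + 16
  85 = 5·16 + 5
  16 = 3·5 + 1
  5 = 5·1
so gcd(271, 85) = 1.

1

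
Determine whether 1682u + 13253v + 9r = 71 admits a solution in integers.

yes

gcd(13253, 1682) = 29.
gcd(29, 9) = 1.
1 divides 71, so integer solutions exist.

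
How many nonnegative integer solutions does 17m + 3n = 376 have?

gcd(17, 3) = 1.
By Bézout, 17×(-1) + 3×(6) = 1.
One solution: (2, 114).
General: m = 2 + 3t, n = 114 - 17t.
m ≥ 0 ⇒ t ≥ 0; n ≥ 0 ⇒ t ≤ 6. So t ∈ [0, 6]: 7 solutions.

7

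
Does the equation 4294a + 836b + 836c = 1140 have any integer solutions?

yes

gcd(4294, 836) = 38  (4294 = 5·836 + 114, 836 = 7·114 + 38, 114 = 3·38).
gcd(38, 836) = 38.
38 divides 1140, so integer solutions exist.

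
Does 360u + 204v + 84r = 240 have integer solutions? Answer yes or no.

yes

gcd(360, 204) = 12  (360 = 1*204 + 156, 204 = 1*156 + 48, 156 = 3*48 + 12, 48 = 4*12).
gcd(12, 84) = 12.
12 divides 240, so integer solutions exist.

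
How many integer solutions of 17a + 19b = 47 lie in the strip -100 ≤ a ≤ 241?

gcd(19, 17) = 1.
By Bézout, 17×(9) + 19×(-8) = 1.
Particular solution: (5, -2).
General solution: a = 5 + 19t, b = -2 - 17t for integer t.
-100 ≤ 5 + 19t ≤ 241 gives t ∈ [-5, 12], which is 18 values.

18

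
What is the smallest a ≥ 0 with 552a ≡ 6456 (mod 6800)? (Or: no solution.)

603

gcd(6800, 552):
  6800 = 12×552 + 176
  552 = 3×176 + 24
  176 = 7×24 + 8
  24 = 3×8
so gcd(6800, 552) = 8.
8 divides 6456, so solutions exist.
Back-substitute for Bézout coefficients:
  8 = 176 - 7×24
  ... = 552×(-271) + 6800×(22)
So 552×(-271) ≡ 8 (mod 6800); multiply by 807: a ≡ -218697 (mod 850).
Smallest nonnegative: a = -218697 mod 850 = 603.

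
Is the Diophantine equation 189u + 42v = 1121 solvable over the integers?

no

gcd(189, 42):
  189 = 4*42 + 21
  42 = 2*21
so gcd(189, 42) = 21.
21 does not divide 1121 (remainder 8), so no integer solutions.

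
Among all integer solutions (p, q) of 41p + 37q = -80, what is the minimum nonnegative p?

17

gcd(41, 37) = 1  (41 = 1·37 + 4, 37 = 9·4 + 1, 4 = 4·1).
1 divides -80, so solutions exist.
Back-substituting, 41·(-9) + 37·(10) = 1.
Scale by -80/1 = -80: (p₀, q₀) = (720, -800).
General solution: p = 720 + 37t, q = -800 - 41t for integer t.
p ≥ 0: smallest is 720 mod 37 = 17 (at t = -19), with q = -21.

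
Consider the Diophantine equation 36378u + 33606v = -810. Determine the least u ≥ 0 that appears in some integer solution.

gcd(36378, 33606):
  36378 = 1·33606 + 2772
  33606 = 12·2772 + 342
  2772 = 8·342 + 36
  342 = 9·36 + 18
  36 = 2·18
so gcd(36378, 33606) = 18.
18 divides -810, so solutions exist.
Back-substitute for Bézout coefficients:
  18 = 342 - 9·36
  ... = 36378·(-885) + 33606·(958)
Scale by -810/18 = -45: (u₀, v₀) = (39825, -43110).
General solution: u = 39825 + 1867t, v = -43110 - 2021t for integer t.
u ≥ 0: smallest is 39825 mod 1867 = 618 (at t = -21), with v = -669.

618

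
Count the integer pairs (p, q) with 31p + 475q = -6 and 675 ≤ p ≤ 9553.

18

gcd(475, 31) = 1.
By Bézout, 31·(46) + 475·(-3) = 1.
Particular solution: (199, -13).
General solution: p = 199 + 475t, q = -13 - 31t for integer t.
675 ≤ 199 + 475t ≤ 9553 gives t ∈ [2, 19], which is 18 values.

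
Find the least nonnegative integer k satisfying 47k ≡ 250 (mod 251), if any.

16

gcd(251, 47) = 1.
1 divides 250, so solutions exist.
By Bézout, 47*(-16) + 251*(3) = 1.
So 47*(-16) ≡ 1 (mod 251); multiply by 250: k ≡ -4000 (mod 251).
Smallest nonnegative: k = -4000 mod 251 = 16.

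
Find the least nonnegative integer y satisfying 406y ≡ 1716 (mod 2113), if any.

gcd(2113, 406):
  2113 = 5×406 + 83
  406 = 4×83 + 74
  83 = 1×74 + 9
  74 = 8×9 + 2
  9 = 4×2 + 1
  2 = 2×1
so gcd(2113, 406) = 1.
1 divides 1716, so solutions exist.
Back-substitute for Bézout coefficients:
  1 = 9 - 4×2
  ... = 406×(-942) + 2113×(181)
So 406×(-942) ≡ 1 (mod 2113); multiply by 1716: y ≡ -1616472 (mod 2113).
Smallest nonnegative: y = -1616472 mod 2113 = 2086.

2086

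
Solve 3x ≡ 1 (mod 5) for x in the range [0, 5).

gcd(5, 3) = 1.
By Bézout, 3*(2) + 5*(-1) = 1.
So 3*2 ≡ 1 (mod 5), and 2 mod 5 = 2.

2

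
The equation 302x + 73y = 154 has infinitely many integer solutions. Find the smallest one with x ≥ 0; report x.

30

gcd(302, 73) = 1  (302 = 4×73 + 10, 73 = 7×10 + 3, 10 = 3×3 + 1, 3 = 3×1).
1 divides 154, so solutions exist.
Back-substituting, 302×(22) + 73×(-91) = 1.
Scale by 154/1 = 154: (x₀, y₀) = (3388, -14014).
General solution: x = 3388 + 73t, y = -14014 - 302t for integer t.
x ≥ 0: smallest is 3388 mod 73 = 30 (at t = -46), with y = -122.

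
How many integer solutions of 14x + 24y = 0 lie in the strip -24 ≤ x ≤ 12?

gcd(24, 14):
  24 = 1*14 + 10
  14 = 1*10 + 4
  10 = 2*4 + 2
  4 = 2*2
so gcd(24, 14) = 2.
Back-substitute for Bézout coefficients:
  2 = 10 - 2*4
  ... = 14*(-5) + 24*(3)
Scale by 0: particular solution (0, 0); reduce x mod 12: (0, 0).
General solution: x = 0 + 12t, y = 0 - 7t for integer t.
-24 ≤ 0 + 12t ≤ 12 gives t ∈ [-2, 1], which is 4 values.

4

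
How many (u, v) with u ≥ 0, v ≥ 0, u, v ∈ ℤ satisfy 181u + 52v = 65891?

7

gcd(181, 52):
  181 = 3·52 + 25
  52 = 2·25 + 2
  25 = 12·2 + 1
  2 = 2·1
so gcd(181, 52) = 1.
Back-substitute for Bézout coefficients:
  1 = 25 - 12·2
  ... = 181·(25) + 52·(-87)
Scale by 65891: one solution is (1647275, -5732517). Reduce u mod 52: (19, 1201).
General: u = 19 + 52t, v = 1201 - 181t.
u ≥ 0 ⇒ t ≥ 0; v ≥ 0 ⇒ t ≤ 6. So t ∈ [0, 6]: 7 solutions.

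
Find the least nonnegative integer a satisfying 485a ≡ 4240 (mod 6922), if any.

5004

gcd(6922, 485) = 1.
1 divides 4240, so solutions exist.
By Bézout, 485·(-2255) + 6922·(158) = 1.
So 485·(-2255) ≡ 1 (mod 6922); multiply by 4240: a ≡ -9561200 (mod 6922).
Smallest nonnegative: a = -9561200 mod 6922 = 5004.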